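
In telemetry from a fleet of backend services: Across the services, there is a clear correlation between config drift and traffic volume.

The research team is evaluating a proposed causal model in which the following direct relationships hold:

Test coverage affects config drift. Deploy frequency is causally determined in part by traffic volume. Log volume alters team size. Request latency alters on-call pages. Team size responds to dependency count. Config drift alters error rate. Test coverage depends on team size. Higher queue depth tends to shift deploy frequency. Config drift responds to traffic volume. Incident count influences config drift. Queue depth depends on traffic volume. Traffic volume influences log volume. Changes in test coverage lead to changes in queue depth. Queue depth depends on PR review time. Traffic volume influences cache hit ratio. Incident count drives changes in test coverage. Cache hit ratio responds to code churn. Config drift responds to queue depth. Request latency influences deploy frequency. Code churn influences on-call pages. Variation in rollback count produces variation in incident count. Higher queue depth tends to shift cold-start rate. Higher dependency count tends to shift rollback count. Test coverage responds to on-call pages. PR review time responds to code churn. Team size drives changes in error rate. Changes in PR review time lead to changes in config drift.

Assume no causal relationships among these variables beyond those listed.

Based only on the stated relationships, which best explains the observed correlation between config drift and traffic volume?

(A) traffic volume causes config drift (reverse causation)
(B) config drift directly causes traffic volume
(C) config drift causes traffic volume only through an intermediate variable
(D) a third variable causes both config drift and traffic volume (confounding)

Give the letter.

A

The stated link runs traffic volume → config drift; config drift has no causal path to traffic volume. No variable causes both, so confounding is ruled out. The correlation reflects reverse causation.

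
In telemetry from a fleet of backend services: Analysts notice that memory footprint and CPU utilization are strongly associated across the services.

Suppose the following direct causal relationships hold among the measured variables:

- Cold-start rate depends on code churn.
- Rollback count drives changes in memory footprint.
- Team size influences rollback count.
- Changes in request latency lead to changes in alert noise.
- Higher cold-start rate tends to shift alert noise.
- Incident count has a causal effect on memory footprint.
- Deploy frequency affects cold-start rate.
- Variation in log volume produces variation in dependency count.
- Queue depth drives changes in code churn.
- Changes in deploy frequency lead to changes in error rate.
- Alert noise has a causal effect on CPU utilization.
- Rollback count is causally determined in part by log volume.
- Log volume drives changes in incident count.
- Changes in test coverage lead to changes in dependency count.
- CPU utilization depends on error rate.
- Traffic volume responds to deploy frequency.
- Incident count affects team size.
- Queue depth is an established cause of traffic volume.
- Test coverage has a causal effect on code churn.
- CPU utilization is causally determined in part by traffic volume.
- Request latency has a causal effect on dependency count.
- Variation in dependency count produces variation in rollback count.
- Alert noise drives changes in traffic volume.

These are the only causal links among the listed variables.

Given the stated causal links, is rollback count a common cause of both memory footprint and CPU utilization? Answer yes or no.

Rollback count has no stated causal path to CPU utilization. A confounder must cause both variables, so rollback count does not qualify.

no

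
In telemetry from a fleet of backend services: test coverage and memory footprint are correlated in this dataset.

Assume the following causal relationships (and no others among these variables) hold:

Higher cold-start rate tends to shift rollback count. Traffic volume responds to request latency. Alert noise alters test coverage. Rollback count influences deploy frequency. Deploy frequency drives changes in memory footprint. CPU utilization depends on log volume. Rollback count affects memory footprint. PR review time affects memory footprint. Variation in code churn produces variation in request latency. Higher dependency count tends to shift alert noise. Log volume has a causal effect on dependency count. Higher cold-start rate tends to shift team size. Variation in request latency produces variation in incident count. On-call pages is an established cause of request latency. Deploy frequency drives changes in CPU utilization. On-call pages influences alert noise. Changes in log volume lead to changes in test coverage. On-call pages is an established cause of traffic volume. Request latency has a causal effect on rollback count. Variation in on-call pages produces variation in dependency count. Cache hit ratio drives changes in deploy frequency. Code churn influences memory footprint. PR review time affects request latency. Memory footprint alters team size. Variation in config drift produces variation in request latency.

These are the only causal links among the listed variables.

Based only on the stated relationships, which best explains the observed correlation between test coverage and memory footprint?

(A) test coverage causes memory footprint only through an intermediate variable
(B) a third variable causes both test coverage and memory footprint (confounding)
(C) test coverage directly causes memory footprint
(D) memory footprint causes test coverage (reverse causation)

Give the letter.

B

On-call pages causes test coverage (on-call pages → alert noise → test coverage) and memory footprint (on-call pages → request latency → rollback count → memory footprint) — a common cause creating the correlation.
There is no stated path from test coverage to memory footprint or from memory footprint to test coverage, so neither direct nor reverse causation applies.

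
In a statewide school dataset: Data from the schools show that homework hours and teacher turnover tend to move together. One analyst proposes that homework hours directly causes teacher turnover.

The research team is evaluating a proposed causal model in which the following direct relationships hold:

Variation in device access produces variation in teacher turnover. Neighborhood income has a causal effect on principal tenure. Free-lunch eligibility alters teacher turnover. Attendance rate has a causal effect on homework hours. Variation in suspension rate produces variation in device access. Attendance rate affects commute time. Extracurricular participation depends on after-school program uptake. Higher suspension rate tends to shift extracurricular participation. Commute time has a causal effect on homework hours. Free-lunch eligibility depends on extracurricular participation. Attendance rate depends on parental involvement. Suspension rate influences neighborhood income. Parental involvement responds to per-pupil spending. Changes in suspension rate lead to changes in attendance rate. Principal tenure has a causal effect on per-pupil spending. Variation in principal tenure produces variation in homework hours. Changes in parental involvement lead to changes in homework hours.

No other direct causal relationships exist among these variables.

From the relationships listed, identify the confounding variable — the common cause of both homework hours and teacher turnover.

suspension rate

Suspension rate has a causal path to homework hours (suspension rate → attendance rate → homework hours) and a separate causal path to teacher turnover (suspension rate → device access → teacher turnover), so it is a common cause of both.
No stated relationship gives homework hours a causal route to teacher turnover, so the correlation is explained by the shared upstream cause rather than a direct effect.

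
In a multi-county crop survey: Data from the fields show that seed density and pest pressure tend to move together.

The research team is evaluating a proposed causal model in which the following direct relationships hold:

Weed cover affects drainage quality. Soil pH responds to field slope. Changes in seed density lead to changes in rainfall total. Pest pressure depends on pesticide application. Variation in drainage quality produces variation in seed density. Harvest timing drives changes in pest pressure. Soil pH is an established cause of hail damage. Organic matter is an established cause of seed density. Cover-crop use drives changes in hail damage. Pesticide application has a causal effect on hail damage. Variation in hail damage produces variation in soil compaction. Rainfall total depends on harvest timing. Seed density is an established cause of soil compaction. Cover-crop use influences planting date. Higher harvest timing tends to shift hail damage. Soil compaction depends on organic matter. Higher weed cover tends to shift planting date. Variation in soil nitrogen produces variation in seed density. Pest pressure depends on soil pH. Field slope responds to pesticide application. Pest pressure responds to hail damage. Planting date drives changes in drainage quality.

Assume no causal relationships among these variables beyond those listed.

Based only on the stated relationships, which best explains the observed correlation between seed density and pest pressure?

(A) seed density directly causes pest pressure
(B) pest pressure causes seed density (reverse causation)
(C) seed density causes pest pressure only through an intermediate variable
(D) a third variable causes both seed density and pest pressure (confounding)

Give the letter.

Cover-crop use causes seed density (cover-crop use → planting date → drainage quality → seed density) and pest pressure (cover-crop use → hail damage → pest pressure) — a common cause creating the correlation.
There is no stated path from seed density to pest pressure or from pest pressure to seed density, so neither direct nor reverse causation applies.

D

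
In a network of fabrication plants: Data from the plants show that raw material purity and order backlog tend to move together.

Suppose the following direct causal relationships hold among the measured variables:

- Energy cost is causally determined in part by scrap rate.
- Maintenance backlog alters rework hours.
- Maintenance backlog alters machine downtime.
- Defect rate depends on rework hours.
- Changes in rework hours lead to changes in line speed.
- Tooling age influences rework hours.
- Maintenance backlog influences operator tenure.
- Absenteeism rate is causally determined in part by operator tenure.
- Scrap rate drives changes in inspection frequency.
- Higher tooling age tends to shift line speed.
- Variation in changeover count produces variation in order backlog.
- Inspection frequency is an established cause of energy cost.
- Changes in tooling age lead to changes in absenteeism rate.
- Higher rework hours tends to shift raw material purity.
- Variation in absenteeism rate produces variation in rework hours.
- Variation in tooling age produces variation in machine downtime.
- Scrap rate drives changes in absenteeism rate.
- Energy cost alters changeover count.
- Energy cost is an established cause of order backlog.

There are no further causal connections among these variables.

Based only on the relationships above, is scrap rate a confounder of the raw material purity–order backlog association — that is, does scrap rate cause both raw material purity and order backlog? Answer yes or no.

Scrap rate has a causal path to raw material purity (scrap rate → absenteeism rate → rework hours → raw material purity) and to order backlog (scrap rate → energy cost → order backlog), so it is a common cause of both — a confounder.

yes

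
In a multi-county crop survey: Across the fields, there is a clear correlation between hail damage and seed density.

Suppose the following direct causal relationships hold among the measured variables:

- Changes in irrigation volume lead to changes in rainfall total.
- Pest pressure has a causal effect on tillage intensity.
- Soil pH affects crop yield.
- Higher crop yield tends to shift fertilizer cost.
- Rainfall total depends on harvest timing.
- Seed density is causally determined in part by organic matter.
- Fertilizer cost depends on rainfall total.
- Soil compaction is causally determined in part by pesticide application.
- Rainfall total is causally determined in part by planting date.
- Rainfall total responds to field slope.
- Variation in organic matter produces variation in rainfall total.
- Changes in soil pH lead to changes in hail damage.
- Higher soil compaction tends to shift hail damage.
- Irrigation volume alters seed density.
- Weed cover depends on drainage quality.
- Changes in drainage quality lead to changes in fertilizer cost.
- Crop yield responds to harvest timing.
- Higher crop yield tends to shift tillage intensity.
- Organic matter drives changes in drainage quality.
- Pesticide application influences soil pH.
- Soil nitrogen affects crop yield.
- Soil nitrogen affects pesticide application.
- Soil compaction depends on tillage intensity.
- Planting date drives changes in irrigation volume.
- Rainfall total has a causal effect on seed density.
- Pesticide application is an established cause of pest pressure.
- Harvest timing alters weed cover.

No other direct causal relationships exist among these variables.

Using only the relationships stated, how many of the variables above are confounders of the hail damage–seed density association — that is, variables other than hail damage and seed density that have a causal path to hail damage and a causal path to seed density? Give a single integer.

1

The common causes are: harvest timing (to hail damage via harvest timing → crop yield → tillage intensity → soil compaction → hail damage; to seed density via harvest timing → rainfall total → seed density).
Every other variable lacks a causal path to at least one of hail damage and seed density.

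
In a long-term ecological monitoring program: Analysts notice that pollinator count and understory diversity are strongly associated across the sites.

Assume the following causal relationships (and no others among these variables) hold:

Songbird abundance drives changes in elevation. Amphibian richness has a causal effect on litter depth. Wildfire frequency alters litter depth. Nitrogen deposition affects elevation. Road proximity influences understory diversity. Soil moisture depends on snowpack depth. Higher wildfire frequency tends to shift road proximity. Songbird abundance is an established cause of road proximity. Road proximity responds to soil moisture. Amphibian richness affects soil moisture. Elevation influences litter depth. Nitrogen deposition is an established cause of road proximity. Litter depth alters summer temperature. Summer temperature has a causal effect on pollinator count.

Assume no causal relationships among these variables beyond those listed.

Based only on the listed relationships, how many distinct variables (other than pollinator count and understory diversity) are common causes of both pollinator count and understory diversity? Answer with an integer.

4

The common causes are: amphibian richness (to pollinator count via amphibian richness → litter depth → summer temperature → pollinator count; to understory diversity via amphibian richness → soil moisture → road proximity → understory diversity); nitrogen deposition (to pollinator count via nitrogen deposition → elevation → litter depth → summer temperature → pollinator count; to understory diversity via nitrogen deposition → road proximity → understory diversity); songbird abundance (to pollinator count via songbird abundance → elevation → litter depth → summer temperature → pollinator count; to understory diversity via songbird abundance → road proximity → understory diversity); wildfire frequency (to pollinator count via wildfire frequency → litter depth → summer temperature → pollinator count; to understory diversity via wildfire frequency → road proximity → understory diversity).
Every other variable lacks a causal path to at least one of pollinator count and understory diversity.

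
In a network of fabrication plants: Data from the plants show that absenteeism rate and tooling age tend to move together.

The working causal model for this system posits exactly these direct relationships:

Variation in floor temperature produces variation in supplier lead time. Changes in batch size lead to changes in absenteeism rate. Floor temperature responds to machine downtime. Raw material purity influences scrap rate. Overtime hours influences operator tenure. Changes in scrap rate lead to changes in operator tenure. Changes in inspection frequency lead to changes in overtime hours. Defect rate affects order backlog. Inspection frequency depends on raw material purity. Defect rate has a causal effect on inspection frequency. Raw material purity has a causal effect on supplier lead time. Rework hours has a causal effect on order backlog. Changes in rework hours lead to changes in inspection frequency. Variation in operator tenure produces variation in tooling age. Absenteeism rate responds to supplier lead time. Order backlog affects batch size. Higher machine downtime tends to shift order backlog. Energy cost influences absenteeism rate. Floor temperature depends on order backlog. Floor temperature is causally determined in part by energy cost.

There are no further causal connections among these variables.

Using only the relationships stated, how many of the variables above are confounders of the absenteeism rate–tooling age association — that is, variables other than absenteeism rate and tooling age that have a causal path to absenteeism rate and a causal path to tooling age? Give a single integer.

The common causes are: defect rate (to absenteeism rate via defect rate → order backlog → batch size → absenteeism rate; to tooling age via defect rate → inspection frequency → overtime hours → operator tenure → tooling age); raw material purity (to absenteeism rate via raw material purity → supplier lead time → absenteeism rate; to tooling age via raw material purity → scrap rate → operator tenure → tooling age); rework hours (to absenteeism rate via rework hours → order backlog → batch size → absenteeism rate; to tooling age via rework hours → inspection frequency → overtime hours → operator tenure → tooling age).
Every other variable lacks a causal path to at least one of absenteeism rate and tooling age.

3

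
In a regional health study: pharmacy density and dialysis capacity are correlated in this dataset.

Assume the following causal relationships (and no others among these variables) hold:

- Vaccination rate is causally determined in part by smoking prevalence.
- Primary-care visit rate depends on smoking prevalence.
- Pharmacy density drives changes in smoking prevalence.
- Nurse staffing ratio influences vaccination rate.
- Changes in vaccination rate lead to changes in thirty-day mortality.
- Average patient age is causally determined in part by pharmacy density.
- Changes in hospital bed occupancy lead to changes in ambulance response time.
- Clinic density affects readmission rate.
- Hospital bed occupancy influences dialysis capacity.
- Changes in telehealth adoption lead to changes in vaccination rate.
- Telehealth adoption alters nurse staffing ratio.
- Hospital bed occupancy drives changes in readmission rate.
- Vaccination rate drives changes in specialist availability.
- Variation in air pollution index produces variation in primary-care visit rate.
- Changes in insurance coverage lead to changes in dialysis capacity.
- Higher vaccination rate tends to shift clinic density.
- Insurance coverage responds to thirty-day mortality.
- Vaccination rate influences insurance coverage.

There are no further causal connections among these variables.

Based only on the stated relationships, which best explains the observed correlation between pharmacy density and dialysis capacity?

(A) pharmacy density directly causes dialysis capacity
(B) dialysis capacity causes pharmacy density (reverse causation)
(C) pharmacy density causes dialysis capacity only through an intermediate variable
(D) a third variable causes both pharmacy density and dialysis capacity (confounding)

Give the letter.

Pharmacy density reaches dialysis capacity through pharmacy density → smoking prevalence → vaccination rate → insurance coverage → dialysis capacity — an indirect causal chain with no direct pharmacy density → dialysis capacity link. No variable causes both pharmacy density and dialysis capacity, so confounding is ruled out; the effect is mediated.

C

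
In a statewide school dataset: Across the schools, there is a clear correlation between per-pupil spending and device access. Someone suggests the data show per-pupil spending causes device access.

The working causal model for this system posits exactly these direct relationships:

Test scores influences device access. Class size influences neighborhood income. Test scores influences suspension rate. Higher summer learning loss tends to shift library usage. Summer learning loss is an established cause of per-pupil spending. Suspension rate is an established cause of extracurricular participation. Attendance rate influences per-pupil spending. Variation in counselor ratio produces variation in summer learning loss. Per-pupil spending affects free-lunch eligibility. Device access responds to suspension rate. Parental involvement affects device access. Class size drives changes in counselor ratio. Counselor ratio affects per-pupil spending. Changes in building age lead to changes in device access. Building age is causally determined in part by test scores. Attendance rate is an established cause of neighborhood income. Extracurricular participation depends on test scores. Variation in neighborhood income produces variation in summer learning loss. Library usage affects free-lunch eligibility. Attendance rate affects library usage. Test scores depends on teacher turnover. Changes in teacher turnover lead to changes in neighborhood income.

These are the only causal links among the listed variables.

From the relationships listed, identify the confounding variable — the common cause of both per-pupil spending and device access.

Teacher turnover has a causal path to per-pupil spending (teacher turnover → neighborhood income → summer learning loss → per-pupil spending) and a separate causal path to device access (teacher turnover → test scores → device access), so it is a common cause of both.
No stated relationship gives per-pupil spending a causal route to device access, so the correlation is explained by the shared upstream cause rather than a direct effect.

teacher turnover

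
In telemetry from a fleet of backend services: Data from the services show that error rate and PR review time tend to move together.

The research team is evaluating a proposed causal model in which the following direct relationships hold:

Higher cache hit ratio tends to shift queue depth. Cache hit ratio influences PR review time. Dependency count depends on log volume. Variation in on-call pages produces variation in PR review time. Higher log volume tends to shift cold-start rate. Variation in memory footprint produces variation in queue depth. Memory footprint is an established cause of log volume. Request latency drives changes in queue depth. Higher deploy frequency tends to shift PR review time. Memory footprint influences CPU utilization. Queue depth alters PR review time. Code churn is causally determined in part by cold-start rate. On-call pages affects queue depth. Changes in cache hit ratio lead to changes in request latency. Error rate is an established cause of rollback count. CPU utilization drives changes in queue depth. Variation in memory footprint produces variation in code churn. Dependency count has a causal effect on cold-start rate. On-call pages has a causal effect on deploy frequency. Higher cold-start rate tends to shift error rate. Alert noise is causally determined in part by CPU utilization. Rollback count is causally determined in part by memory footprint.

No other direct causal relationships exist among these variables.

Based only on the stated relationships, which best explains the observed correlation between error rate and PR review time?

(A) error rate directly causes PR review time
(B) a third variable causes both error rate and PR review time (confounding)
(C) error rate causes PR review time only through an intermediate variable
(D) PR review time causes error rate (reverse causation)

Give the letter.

Memory footprint causes error rate (memory footprint → log volume → cold-start rate → error rate) and PR review time (memory footprint → queue depth → PR review time) — a common cause creating the correlation.
There is no stated path from error rate to PR review time or from PR review time to error rate, so neither direct nor reverse causation applies.

B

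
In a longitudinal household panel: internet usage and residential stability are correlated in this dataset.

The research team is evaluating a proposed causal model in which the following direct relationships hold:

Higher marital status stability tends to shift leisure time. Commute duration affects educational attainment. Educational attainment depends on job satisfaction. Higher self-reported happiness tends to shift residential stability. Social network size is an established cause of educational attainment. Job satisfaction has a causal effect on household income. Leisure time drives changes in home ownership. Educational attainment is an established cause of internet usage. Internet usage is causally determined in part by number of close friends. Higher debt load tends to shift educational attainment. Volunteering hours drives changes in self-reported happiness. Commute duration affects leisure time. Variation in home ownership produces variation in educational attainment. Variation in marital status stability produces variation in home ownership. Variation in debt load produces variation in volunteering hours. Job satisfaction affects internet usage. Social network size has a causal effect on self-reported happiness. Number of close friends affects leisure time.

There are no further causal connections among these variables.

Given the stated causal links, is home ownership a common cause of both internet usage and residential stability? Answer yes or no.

no

Home ownership has no stated causal path to residential stability. A confounder must cause both variables, so home ownership does not qualify.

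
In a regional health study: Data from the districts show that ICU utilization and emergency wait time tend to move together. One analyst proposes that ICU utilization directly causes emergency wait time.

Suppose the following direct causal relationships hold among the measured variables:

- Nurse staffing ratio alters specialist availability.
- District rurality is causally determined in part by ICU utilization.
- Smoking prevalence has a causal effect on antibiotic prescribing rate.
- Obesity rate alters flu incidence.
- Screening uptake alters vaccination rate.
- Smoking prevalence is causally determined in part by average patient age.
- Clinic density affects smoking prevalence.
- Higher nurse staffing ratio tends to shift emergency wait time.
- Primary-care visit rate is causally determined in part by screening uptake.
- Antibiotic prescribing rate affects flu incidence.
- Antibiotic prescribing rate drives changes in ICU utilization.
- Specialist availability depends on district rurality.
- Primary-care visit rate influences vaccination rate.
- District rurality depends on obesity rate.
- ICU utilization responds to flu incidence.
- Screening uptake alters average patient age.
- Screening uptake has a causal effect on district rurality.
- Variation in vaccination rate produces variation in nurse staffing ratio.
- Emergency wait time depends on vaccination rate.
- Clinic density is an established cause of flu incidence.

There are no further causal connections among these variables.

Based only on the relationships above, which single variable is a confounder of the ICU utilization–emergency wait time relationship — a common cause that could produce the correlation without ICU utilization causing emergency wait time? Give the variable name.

Screening uptake has a causal path to ICU utilization (screening uptake → average patient age → smoking prevalence → antibiotic prescribing rate → ICU utilization) and a separate causal path to emergency wait time (screening uptake → vaccination rate → emergency wait time), so it is a common cause of both.
No stated relationship gives ICU utilization a causal route to emergency wait time, so the correlation is explained by the shared upstream cause rather than a direct effect.

screening uptake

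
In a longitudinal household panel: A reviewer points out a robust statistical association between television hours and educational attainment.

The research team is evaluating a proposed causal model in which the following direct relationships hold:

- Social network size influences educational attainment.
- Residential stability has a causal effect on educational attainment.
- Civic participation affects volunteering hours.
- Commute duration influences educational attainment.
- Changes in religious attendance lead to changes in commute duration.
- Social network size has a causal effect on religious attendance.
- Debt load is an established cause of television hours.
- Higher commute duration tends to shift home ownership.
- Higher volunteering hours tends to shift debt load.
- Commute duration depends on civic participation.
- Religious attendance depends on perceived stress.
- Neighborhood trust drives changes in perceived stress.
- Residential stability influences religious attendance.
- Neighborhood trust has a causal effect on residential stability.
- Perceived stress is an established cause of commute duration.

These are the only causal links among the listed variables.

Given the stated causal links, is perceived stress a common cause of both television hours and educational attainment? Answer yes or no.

Perceived stress has no stated causal path to television hours. A confounder must cause both variables, so perceived stress does not qualify.

no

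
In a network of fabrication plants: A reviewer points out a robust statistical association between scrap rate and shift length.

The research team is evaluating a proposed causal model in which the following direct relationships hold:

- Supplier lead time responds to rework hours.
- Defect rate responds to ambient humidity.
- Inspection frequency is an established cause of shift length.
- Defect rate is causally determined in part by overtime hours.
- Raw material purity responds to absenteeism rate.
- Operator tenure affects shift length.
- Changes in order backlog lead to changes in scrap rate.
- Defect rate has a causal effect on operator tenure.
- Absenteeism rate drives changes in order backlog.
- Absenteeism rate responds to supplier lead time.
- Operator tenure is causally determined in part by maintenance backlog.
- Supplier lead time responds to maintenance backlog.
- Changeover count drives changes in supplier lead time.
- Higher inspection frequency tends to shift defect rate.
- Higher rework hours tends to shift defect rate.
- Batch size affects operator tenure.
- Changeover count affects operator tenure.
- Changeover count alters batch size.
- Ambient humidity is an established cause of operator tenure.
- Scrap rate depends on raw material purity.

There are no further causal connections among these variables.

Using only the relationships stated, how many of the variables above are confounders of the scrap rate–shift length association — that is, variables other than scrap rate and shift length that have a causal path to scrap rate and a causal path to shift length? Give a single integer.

3

The common causes are: changeover count (to scrap rate via changeover count → supplier lead time → absenteeism rate → order backlog → scrap rate; to shift length via changeover count → operator tenure → shift length); maintenance backlog (to scrap rate via maintenance backlog → supplier lead time → absenteeism rate → order backlog → scrap rate; to shift length via maintenance backlog → operator tenure → shift length); rework hours (to scrap rate via rework hours → supplier lead time → absenteeism rate → order backlog → scrap rate; to shift length via rework hours → defect rate → operator tenure → shift length).
Every other variable lacks a causal path to at least one of scrap rate and shift length.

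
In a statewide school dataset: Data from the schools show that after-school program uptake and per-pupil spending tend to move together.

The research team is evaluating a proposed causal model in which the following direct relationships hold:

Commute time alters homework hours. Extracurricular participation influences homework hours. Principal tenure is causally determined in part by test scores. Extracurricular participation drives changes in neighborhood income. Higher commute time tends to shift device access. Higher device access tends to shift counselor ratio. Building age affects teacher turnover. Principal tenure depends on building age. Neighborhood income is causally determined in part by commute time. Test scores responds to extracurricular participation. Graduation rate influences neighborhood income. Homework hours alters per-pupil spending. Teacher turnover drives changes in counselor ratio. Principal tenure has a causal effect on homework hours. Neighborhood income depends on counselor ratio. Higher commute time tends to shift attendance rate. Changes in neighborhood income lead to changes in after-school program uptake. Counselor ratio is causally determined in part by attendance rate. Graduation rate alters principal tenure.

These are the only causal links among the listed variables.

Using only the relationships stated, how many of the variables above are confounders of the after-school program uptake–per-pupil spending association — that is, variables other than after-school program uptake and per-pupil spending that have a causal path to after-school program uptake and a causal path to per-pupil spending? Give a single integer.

4

The common causes are: building age (to after-school program uptake via building age → teacher turnover → counselor ratio → neighborhood income → after-school program uptake; to per-pupil spending via building age → principal tenure → homework hours → per-pupil spending); commute time (to after-school program uptake via commute time → neighborhood income → after-school program uptake; to per-pupil spending via commute time → homework hours → per-pupil spending); extracurricular participation (to after-school program uptake via extracurricular participation → neighborhood income → after-school program uptake; to per-pupil spending via extracurricular participation → homework hours → per-pupil spending); graduation rate (to after-school program uptake via graduation rate → neighborhood income → after-school program uptake; to per-pupil spending via graduation rate → principal tenure → homework hours → per-pupil spending).
Every other variable lacks a causal path to at least one of after-school program uptake and per-pupil spending.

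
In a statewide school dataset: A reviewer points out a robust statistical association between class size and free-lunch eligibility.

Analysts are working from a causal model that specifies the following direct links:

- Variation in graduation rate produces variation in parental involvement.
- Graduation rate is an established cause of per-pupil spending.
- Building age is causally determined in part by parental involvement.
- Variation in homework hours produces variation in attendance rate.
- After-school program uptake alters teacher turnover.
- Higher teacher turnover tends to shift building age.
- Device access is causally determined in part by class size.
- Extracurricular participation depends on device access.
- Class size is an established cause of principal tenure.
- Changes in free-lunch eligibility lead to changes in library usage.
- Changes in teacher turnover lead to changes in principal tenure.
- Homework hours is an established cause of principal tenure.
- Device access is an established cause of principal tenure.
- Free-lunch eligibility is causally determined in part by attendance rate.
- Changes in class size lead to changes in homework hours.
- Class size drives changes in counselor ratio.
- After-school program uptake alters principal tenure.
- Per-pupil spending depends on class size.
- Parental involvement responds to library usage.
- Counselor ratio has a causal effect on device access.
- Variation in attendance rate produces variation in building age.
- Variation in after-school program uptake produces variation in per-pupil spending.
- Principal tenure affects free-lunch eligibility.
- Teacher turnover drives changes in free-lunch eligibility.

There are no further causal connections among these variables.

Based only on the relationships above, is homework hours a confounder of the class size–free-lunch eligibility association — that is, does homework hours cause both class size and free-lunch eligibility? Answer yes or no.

no

Homework hours has no stated causal path to class size. A confounder must cause both variables, so homework hours does not qualify.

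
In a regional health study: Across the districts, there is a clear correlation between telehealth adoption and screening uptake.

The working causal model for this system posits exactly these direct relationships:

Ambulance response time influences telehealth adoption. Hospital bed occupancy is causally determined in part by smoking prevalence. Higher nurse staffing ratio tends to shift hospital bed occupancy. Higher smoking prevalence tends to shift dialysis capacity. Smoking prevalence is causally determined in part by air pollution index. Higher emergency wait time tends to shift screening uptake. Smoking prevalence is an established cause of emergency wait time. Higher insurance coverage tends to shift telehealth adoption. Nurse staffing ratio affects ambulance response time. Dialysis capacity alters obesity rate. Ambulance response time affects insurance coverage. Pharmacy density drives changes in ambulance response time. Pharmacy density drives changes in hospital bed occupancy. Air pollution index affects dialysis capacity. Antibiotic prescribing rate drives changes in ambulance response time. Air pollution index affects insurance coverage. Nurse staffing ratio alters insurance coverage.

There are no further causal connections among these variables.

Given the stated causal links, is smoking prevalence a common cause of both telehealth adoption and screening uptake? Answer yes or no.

Smoking prevalence has no stated causal path to telehealth adoption. A confounder must cause both variables, so smoking prevalence does not qualify.

no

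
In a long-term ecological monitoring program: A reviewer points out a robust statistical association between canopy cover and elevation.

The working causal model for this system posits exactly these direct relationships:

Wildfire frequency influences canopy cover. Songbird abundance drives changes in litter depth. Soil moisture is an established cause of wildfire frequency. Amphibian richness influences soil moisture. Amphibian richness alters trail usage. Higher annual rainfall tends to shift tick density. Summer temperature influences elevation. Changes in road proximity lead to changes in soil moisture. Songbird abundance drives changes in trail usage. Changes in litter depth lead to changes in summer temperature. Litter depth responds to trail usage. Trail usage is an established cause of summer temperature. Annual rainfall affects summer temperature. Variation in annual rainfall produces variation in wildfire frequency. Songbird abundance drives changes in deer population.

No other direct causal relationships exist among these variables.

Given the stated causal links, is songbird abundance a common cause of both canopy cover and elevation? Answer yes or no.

no

Songbird abundance has no stated causal path to canopy cover. A confounder must cause both variables, so songbird abundance does not qualify.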